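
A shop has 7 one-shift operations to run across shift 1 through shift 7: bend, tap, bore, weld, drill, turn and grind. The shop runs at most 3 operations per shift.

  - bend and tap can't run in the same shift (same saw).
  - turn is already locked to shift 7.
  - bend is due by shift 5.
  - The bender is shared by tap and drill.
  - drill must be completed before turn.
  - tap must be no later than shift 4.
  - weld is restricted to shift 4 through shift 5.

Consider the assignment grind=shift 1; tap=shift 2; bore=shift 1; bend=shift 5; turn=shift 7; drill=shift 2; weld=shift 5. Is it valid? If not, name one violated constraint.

No — it violates: The bender is shared by tap and drill

bend and tap can't run in the same shift (same saw) — holds.
turn is already locked to shift 7 — holds.
drill must be completed before turn — holds.
bend is due by shift 5 — holds.
tap must be no later than shift 4 — holds.
The bender is shared by tap and drill — violated.
The shop runs at most 3 operations per shift — holds.
weld is restricted to shift 4 through shift 5 — holds.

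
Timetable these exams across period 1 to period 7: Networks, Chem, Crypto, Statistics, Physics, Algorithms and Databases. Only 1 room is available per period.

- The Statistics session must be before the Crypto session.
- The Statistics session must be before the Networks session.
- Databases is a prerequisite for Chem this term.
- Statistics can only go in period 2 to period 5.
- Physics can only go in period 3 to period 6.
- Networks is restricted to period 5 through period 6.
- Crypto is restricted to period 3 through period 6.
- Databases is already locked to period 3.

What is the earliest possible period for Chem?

period 7

Precedence pushes Chem to at least period 4.
Chem at period 7 is achievable: Algorithms -> period 1; Databases -> period 3; Chem -> period 7; Statistics -> period 2; Networks -> period 5; Physics -> period 6; Crypto -> period 4.
Nothing earlier works — the capacity limit rule out every period before period 7.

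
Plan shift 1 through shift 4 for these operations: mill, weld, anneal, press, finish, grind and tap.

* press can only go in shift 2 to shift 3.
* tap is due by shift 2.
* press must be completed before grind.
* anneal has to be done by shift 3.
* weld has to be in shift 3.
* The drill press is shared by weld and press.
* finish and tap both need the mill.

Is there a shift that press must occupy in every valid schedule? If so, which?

press's window is shift 2–shift 3.
weld is fixed at shift 3, and press can't share a shift with weld.
So press must be shift 2.

shift 2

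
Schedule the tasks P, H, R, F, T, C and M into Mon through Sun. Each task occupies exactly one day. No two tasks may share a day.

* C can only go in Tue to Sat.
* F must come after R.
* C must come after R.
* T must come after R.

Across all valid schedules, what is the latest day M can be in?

Sun

M at Sun is achievable: T=Thu; H=Sat; C=Tue; P=Fri; F=Wed; M=Sun; R=Mon.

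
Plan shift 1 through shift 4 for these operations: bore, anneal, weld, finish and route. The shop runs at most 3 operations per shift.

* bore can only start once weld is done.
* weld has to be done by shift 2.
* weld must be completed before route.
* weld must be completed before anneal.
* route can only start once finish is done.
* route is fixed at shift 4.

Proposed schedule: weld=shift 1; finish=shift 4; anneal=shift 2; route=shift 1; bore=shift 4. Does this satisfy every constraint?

No. route can only start once finish is done is not satisfied.

route can only start once finish is done — violated.
weld must be completed before anneal — holds.
bore can only start once weld is done — holds.
weld has to be done by shift 2 — holds.
route is fixed at shift 4 — violated.
The shop runs at most 3 operations per shift — holds.
weld must be completed before route — violated.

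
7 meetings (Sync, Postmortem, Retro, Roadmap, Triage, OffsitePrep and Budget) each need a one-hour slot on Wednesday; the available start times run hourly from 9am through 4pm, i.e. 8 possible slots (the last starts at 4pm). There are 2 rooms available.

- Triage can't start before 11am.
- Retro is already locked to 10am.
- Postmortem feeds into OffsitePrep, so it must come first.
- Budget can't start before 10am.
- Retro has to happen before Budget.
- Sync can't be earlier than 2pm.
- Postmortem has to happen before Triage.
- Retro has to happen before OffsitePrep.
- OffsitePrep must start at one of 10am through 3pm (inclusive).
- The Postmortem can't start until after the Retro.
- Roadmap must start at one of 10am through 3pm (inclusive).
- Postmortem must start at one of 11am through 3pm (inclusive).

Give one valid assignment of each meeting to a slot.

Sync -> 2pm; OffsitePrep -> 12pm; Triage -> 12pm; Budget -> 11am; Roadmap -> 10am; Postmortem -> 11am; Retro -> 10am

Checking: Retro(10am) before OffsitePrep(12pm); Retro(10am) before Postmortem(11am); Postmortem(11am) before Triage(12pm); Postmortem(11am) before OffsitePrep(12pm); Retro(10am) before Budget(11am); Triage=12pm in [11am,4pm]; Postmortem=11am in [11am,3pm]; Roadmap=10am in [10am,3pm]; OffsitePrep=12pm in [10am,3pm]; Retro=10am in [10am,10am]; Sync=2pm in [2pm,4pm]; Budget=11am in [10am,4pm]; max 2 per slot (cap 2).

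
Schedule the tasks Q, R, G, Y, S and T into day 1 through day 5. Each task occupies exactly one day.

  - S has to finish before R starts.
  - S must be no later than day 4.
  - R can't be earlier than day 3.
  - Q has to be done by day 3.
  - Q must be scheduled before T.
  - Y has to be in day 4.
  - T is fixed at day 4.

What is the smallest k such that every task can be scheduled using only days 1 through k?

The precedence chain requires at least 2 distinct days.
Y can't be placed before day 4, so the schedule must run through at least day 4.
4 works (last occupied day: day 4): for example Q=day 1; Y=day 4; G=day 1; R=day 3; S=day 1; T=day 4.

4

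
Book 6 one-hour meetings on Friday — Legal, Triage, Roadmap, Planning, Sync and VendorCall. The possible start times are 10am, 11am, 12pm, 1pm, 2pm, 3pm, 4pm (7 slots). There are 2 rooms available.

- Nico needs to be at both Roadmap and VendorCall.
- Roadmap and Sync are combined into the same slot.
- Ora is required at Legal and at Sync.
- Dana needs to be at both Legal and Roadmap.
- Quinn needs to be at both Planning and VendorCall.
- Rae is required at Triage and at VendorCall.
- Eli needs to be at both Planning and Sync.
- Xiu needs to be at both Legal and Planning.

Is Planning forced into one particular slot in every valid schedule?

No

Planning can be 10am (e.g. VendorCall -> 11am; Planning -> 10am; Legal -> 11am; Triage -> 10am; Roadmap -> 12pm; Sync -> 12pm) or 11am (e.g. Legal=10am, Planning=11am, Roadmap=12pm, Triage=10am, VendorCall=1pm, Sync=12pm).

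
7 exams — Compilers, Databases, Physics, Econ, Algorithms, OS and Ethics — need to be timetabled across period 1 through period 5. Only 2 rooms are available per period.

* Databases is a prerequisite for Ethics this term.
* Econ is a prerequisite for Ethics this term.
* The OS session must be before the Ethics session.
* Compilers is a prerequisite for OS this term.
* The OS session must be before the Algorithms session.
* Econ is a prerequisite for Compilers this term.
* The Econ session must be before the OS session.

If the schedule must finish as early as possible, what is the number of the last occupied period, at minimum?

4

The precedence chain requires at least 4 distinct periods.
With at most 2 per period and 7 exams, at least 4 periods are needed.
4 works (last occupied period: period 4): for example Econ=period 1; Compilers=period 2; OS=period 3; Databases=period 1; Physics=period 2; Algorithms=period 4; Ethics=period 4.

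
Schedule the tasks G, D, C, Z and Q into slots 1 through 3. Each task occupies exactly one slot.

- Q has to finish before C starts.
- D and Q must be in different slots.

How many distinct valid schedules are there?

Splitting on G: it can be 1 (18), 2 (18), 3 (18). Listing each branch's schedules as (D, C, Z, Q):
G=1: (1,3,1,2) (1,3,2,2) (1,3,3,2) (2,2,1,1) (2,2,2,1) (2,2,3,1) (2,3,1,1) (2,3,2,1) (2,3,3,1) (3,2,1,1) (3,2,2,1) (3,2,3,1) (3,3,1,1) (3,3,1,2) (3,3,2,1) (3,3,2,2) (3,3,3,1) (3,3,3,2) — 18.
G=2: (1,3,1,2) (1,3,2,2) (1,3,3,2) (2,2,1,1) (2,2,2,1) (2,2,3,1) (2,3,1,1) (2,3,2,1) (2,3,3,1) (3,2,1,1) (3,2,2,1) (3,2,3,1) (3,3,1,1) (3,3,1,2) (3,3,2,1) (3,3,2,2) (3,3,3,1) (3,3,3,2) — 18.
G=3: (1,3,1,2) (1,3,2,2) (1,3,3,2) (2,2,1,1) (2,2,2,1) (2,2,3,1) (2,3,1,1) (2,3,2,1) (2,3,3,1) (3,2,1,1) (3,2,2,1) (3,2,3,1) (3,3,1,1) (3,3,1,2) (3,3,2,1) (3,3,2,2) (3,3,3,1) (3,3,3,2) — 18.
Summing: 18 + 18 + 18 = 54.

54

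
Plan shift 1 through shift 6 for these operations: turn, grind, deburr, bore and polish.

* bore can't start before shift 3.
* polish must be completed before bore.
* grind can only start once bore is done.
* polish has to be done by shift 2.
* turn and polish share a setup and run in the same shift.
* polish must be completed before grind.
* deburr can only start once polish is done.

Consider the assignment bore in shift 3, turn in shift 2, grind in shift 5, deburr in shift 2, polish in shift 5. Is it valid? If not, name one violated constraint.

No — it violates: deburr can only start once polish is done

polish must be completed before bore — violated.
deburr can only start once polish is done — violated.
polish has to be done by shift 2 — violated.
turn and polish share a setup and run in the same shift — violated.
bore can't start before shift 3 — holds.
grind can only start once bore is done — holds.
polish must be completed before grind — violated.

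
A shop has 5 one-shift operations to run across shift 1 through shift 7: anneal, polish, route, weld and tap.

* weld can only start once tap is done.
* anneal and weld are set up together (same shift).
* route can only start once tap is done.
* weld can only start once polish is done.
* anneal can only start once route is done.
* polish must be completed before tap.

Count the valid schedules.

35

Splitting on anneal: it can be shift 4 (1), shift 5 (4), shift 6 (10), shift 7 (20). Listing each branch's schedules as (polish, route, weld, tap) by shift number:
anneal=shift 4: (1,3,4,2) — 1.
anneal=shift 5: (1,3,5,2) (1,4,5,2) (1,4,5,3) (2,4,5,3) — 4.
anneal=shift 6: (1,3,6,2) (1,4,6,2) (1,4,6,3) (1,5,6,2) (1,5,6,3) (1,5,6,4) (2,4,6,3) (2,5,6,3) (2,5,6,4) (3,5,6,4) — 10.
anneal=shift 7: (1,3,7,2) (1,4,7,2) (1,4,7,3) (1,5,7,2) (1,5,7,3) (1,5,7,4) (1,6,7,2) (1,6,7,3) (1,6,7,4) (1,6,7,5) (2,4,7,3) (2,5,7,3) (2,5,7,4) (2,6,7,3) (2,6,7,4) (2,6,7,5) (3,5,7,4) (3,6,7,4) (3,6,7,5) (4,6,7,5) — 20.
Summing: 1 + 4 + 10 + 20 = 35.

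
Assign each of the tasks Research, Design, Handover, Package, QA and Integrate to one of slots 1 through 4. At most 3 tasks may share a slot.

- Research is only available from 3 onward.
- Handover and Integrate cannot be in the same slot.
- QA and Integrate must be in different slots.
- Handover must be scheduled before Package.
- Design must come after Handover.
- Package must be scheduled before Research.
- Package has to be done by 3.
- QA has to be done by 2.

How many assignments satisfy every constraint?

Splitting on Research: it can be 3 (15), 4 (40). Listing each branch's schedules as (Design, Handover, Package, QA, Integrate):
Research=3: (2,1,2,1,2) (2,1,2,1,3) (2,1,2,1,4) (2,1,2,2,3) (2,1,2,2,4) (3,1,2,1,2) (3,1,2,1,3) (3,1,2,1,4) (3,1,2,2,3) (3,1,2,2,4) (4,1,2,1,2) (4,1,2,1,3) (4,1,2,1,4) (4,1,2,2,3) (4,1,2,2,4) — 15.
Research=4: (2,1,2,1,2) (2,1,2,1,3) (2,1,2,1,4) (2,1,2,2,3) (2,1,2,2,4) (2,1,3,1,2) (2,1,3,1,3) (2,1,3,1,4) (2,1,3,2,3) (2,1,3,2,4) (3,1,2,1,2) (3,1,2,1,3) (3,1,2,1,4) (3,1,2,2,3) (3,1,2,2,4) (3,1,3,1,2) (3,1,3,1,3) (3,1,3,1,4) (3,1,3,2,3) (3,1,3,2,4) (3,2,3,1,3) (3,2,3,1,4) (3,2,3,2,1) (3,2,3,2,3) (3,2,3,2,4) (4,1,2,1,2) (4,1,2,1,3) (4,1,2,1,4) (4,1,2,2,3) (4,1,2,2,4) (4,1,3,1,2) (4,1,3,1,3) (4,1,3,1,4) (4,1,3,2,3) (4,1,3,2,4) (4,2,3,1,3) (4,2,3,1,4) (4,2,3,2,1) (4,2,3,2,3) (4,2,3,2,4) — 40.
Summing: 15 + 40 = 55.

55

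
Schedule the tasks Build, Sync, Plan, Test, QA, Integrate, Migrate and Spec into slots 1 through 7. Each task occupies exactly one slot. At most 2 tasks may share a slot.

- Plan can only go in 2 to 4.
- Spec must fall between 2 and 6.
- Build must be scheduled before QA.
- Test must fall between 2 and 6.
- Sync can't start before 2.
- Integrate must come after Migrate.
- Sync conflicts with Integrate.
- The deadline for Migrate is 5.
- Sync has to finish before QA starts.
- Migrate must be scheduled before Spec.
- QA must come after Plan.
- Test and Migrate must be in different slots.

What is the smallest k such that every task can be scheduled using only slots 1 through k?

The precedence chain requires at least 2 distinct slots.
With at most 2 per slot and 8 tasks, at least 4 slots are needed.
Propagating the time windows through the other constraints, QA can't land before 3, so the schedule must run through at least slot 3.
4 works (last occupied slot: 4): for example Sync in 2; Integrate in 4; Plan in 2; Build in 1; Test in 3; QA in 4; Spec in 3; Migrate in 1.

4 slots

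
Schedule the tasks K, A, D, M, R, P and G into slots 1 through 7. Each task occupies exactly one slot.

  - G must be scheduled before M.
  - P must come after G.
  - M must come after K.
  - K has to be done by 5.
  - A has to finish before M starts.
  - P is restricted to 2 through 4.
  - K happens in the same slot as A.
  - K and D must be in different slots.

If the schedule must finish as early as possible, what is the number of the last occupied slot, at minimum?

The precedence chain requires at least 2 distinct slots.
2 works (last occupied slot: 2): for example K=1, R=1, G=1, M=2, D=2, P=2, A=1.

2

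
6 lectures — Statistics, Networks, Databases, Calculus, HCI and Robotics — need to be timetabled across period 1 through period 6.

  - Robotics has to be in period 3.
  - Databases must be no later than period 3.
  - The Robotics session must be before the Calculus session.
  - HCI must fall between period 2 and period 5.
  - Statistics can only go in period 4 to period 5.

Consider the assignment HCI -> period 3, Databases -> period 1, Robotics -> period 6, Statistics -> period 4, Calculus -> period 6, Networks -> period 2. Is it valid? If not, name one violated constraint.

Robotics has to be in period 3 — violated.
Databases must be no later than period 3 — holds.
HCI must fall between period 2 and period 5 — holds.
Statistics can only go in period 4 to period 5 — holds.
The Robotics session must be before the Calculus session — violated.

No — it violates: Robotics has to be in period 3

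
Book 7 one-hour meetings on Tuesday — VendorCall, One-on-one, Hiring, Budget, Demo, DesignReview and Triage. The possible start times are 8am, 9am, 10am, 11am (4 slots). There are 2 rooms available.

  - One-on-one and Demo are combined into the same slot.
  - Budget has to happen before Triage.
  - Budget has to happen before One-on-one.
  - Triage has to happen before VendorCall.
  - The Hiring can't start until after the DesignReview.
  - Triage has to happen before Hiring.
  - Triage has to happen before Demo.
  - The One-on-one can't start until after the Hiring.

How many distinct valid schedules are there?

Enumerating: Demo=11am, Hiring=10am, Budget=8am, DesignReview=8am, Triage=9am, One-on-one=11am, VendorCall=10am | Hiring in 10am, Demo in 11am, One-on-one in 11am, DesignReview in 9am, Triage in 9am, VendorCall in 10am, Budget in 8am.

2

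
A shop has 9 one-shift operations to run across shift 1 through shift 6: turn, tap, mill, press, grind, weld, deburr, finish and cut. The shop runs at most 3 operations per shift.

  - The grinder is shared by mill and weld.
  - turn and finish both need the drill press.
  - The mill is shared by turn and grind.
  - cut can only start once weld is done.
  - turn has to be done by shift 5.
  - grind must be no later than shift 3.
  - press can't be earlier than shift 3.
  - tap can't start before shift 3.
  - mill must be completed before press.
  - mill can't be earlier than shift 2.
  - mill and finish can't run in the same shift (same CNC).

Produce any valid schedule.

weld in shift 1, turn in shift 2, press in shift 3, mill in shift 2, deburr in shift 1, finish in shift 3, grind in shift 1, tap in shift 3, cut in shift 2

Checking: weld(shift 1) before cut(shift 2); mill(shift 2) before press(shift 3); mill(shift 2) != weld(shift 1); turn(shift 2) != finish(shift 3); turn(shift 2) != grind(shift 1); mill(shift 2) != finish(shift 3); turn=shift 2 in [shift 1,shift 5]; mill=shift 2 in [shift 2,shift 6]; tap=shift 3 in [shift 3,shift 6]; grind=shift 1 in [shift 1,shift 3]; press=shift 3 in [shift 3,shift 6]; max 3 per shift (cap 3).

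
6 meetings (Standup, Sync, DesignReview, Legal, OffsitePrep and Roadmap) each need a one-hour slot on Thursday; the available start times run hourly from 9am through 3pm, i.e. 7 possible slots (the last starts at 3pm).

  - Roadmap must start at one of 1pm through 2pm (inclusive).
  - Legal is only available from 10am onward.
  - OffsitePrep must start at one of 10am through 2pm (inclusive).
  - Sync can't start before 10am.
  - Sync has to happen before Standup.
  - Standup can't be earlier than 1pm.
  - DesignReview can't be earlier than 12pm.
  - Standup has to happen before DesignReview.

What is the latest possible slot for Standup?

2pm

Standup is available from 1pm; downstream work caps Standup at 2pm.
Standup at 2pm is achievable: DesignReview -> 3pm; Legal -> 10am; Roadmap -> 1pm; Standup -> 2pm; OffsitePrep -> 10am; Sync -> 10am.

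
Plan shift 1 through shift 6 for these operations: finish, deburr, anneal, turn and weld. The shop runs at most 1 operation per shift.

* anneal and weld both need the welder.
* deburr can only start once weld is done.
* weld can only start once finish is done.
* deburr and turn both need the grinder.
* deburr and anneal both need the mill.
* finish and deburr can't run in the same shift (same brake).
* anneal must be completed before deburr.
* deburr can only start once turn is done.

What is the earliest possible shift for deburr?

shift 5

Precedence pushes deburr to at least shift 3.
deburr at shift 5 is achievable: weld in shift 2; anneal in shift 3; finish in shift 1; deburr in shift 5; turn in shift 4.
Nothing earlier works — the conflict and capacity constraints rule out every shift before shift 5.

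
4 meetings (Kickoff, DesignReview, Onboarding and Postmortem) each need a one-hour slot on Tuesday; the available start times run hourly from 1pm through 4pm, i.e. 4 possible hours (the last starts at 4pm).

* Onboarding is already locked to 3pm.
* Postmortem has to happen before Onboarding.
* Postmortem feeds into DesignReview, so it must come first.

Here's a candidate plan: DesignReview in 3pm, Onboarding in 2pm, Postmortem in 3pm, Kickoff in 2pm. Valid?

No. Postmortem has to happen before Onboarding is not satisfied.

Postmortem has to happen before Onboarding — violated.
Postmortem feeds into DesignReview, so it must come first — violated.
Onboarding is already locked to 3pm — violated.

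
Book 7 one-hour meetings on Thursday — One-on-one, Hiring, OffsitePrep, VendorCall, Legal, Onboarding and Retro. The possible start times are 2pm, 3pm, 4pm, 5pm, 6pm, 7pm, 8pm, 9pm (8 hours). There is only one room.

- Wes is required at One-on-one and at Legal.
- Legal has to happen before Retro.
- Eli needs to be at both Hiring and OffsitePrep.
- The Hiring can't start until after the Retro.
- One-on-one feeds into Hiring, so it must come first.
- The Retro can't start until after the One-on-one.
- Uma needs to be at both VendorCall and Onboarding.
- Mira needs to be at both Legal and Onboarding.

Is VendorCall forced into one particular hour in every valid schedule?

VendorCall can be 2pm (e.g. Retro=5pm; VendorCall=2pm; Legal=4pm; One-on-one=3pm; Hiring=6pm; OffsitePrep=7pm; Onboarding=8pm) or 3pm (e.g. Legal -> 4pm; VendorCall -> 3pm; OffsitePrep -> 7pm; Hiring -> 6pm; One-on-one -> 2pm; Onboarding -> 8pm; Retro -> 5pm).

No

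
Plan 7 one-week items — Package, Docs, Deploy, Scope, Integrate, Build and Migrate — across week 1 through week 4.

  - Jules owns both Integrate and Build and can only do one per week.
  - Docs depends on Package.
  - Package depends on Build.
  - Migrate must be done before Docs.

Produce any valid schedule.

Package in week 2, Build in week 1, Deploy in week 1, Scope in week 1, Migrate in week 1, Docs in week 3, Integrate in week 2

Checking: Package(week 2) before Docs(week 3); Build(week 1) before Package(week 2); Migrate(week 1) before Docs(week 3); Integrate(week 2) != Build(week 1).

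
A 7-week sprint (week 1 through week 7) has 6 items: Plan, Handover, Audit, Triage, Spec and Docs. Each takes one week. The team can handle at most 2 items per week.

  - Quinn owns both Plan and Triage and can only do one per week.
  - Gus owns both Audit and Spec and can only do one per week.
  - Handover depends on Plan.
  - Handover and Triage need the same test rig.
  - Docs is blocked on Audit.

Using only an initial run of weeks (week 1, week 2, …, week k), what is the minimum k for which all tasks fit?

The precedence chain requires at least 2 distinct weeks.
With at most 2 per week and 6 tasks, at least 3 weeks are needed.
3 works (last occupied week: week 3): for example Docs -> week 2; Plan -> week 1; Spec -> week 3; Handover -> week 2; Audit -> week 1; Triage -> week 3.

3 weeks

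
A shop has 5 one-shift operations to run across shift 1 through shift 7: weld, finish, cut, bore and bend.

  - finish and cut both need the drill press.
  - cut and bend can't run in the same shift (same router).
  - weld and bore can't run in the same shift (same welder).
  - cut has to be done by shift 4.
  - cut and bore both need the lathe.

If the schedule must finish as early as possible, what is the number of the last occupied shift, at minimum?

2

Could 1 shift be enough, i.e. nothing placed later than shift 1? No: cut's window within 1 shift is {shift 1}; cut can't share with finish (shift 1) → nothing is left.
So 1 shift is not enough.
2 works (last occupied shift: shift 2): for example bore -> shift 2; weld -> shift 1; cut -> shift 1; finish -> shift 2; bend -> shift 2.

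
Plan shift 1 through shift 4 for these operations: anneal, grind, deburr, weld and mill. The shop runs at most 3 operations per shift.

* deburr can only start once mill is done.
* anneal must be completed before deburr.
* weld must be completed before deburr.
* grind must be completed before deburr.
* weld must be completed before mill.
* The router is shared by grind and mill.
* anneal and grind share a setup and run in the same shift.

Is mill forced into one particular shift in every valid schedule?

mill can be shift 2 (e.g. weld=shift 1; grind=shift 1; deburr=shift 3; mill=shift 2; anneal=shift 1) or shift 3 (e.g. grind in shift 1, mill in shift 3, weld in shift 1, deburr in shift 4, anneal in shift 1).

No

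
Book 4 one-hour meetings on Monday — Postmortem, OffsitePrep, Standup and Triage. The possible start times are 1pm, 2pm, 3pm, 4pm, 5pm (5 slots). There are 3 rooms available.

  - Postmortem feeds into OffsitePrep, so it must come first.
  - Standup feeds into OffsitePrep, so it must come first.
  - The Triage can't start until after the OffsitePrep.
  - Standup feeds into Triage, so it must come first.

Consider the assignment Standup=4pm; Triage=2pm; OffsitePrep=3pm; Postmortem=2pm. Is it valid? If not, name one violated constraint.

No. Standup feeds into Triage, so it must come first is not satisfied.

Standup feeds into Triage, so it must come first — violated.
Standup feeds into OffsitePrep, so it must come first — violated.
There are 3 rooms available — holds.
Postmortem feeds into OffsitePrep, so it must come first — holds.
The Triage can't start until after the OffsitePrep — violated.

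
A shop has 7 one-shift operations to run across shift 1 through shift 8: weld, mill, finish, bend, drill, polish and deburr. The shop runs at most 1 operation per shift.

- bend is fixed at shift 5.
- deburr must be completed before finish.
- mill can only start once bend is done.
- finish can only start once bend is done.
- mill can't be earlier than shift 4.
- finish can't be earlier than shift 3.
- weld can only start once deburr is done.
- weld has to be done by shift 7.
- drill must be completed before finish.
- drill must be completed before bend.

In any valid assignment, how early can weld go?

shift 2

Precedence pushes weld to at least shift 2; weld's own window allows nothing later than shift 7.
weld at shift 2 is achievable: bend=shift 5; mill=shift 6; weld=shift 2; deburr=shift 1; polish=shift 4; finish=shift 7; drill=shift 3.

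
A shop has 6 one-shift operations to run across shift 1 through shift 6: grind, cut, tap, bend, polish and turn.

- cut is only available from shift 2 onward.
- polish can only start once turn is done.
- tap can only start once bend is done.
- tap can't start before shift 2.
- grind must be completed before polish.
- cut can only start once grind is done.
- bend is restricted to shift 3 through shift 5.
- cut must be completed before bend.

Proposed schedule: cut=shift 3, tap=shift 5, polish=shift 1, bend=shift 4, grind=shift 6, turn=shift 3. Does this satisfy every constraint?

tap can only start once bend is done — holds.
cut is only available from shift 2 onward — holds.
cut can only start once grind is done — violated.
cut must be completed before bend — holds.
polish can only start once turn is done — violated.
bend is restricted to shift 3 through shift 5 — holds.
grind must be completed before polish — violated.
tap can't start before shift 2 — holds.

No. grind must be completed before polish is not satisfied.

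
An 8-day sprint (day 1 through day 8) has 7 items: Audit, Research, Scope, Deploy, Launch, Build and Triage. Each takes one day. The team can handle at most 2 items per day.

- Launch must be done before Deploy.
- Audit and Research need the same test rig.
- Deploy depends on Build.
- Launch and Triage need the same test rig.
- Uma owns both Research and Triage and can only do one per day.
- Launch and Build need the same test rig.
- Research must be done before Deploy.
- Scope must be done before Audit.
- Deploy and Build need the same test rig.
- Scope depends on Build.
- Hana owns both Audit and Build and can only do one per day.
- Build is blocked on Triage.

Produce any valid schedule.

Launch -> day 3, Deploy -> day 4, Audit -> day 4, Triage -> day 1, Build -> day 2, Scope -> day 3, Research -> day 2

Checking: Launch(day 3) before Deploy(day 4); Triage(day 1) before Build(day 2); Research(day 2) before Deploy(day 4); Build(day 2) before Scope(day 3); Scope(day 3) before Audit(day 4); Build(day 2) before Deploy(day 4); Audit(day 4) != Research(day 2); Launch(day 3) != Build(day 2); Audit(day 4) != Build(day 2); Launch(day 3) != Triage(day 1); Research(day 2) != Triage(day 1); Deploy(day 4) != Build(day 2); max 2 per day (cap 2).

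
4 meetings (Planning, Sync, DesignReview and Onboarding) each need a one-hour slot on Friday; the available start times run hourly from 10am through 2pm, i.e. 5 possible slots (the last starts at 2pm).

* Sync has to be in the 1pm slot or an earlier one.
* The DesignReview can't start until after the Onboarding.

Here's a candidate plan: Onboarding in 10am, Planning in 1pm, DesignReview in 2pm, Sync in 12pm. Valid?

Sync has to be in the 1pm slot or an earlier one — holds.
The DesignReview can't start until after the Onboarding — holds.

Yes, all constraints hold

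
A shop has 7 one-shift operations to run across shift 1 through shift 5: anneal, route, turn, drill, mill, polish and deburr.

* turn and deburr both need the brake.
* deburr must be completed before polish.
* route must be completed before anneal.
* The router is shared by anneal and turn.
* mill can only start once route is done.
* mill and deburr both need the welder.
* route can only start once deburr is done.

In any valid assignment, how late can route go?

shift 4

Precedence pushes route to at least shift 2; downstream work caps route at shift 4.
route at shift 4 is achievable: turn in shift 2; deburr in shift 1; route in shift 4; anneal in shift 5; drill in shift 1; mill in shift 5; polish in shift 2.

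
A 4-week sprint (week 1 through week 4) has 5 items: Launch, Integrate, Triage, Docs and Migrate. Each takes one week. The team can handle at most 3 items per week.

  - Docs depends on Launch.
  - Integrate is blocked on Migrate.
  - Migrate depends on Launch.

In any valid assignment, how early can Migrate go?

Precedence pushes Migrate to at least week 2; downstream work caps Migrate at week 3.
Migrate at week 2 is achievable: Migrate in week 2; Launch in week 1; Triage in week 1; Docs in week 2; Integrate in week 3.

week 2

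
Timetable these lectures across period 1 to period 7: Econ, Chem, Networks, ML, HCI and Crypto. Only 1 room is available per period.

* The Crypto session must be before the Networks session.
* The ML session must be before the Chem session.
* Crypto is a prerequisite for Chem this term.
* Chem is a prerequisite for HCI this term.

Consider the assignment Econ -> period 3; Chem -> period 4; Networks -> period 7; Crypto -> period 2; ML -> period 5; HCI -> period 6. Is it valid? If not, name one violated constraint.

Chem is a prerequisite for HCI this term — holds.
Crypto is a prerequisite for Chem this term — holds.
The ML session must be before the Chem session — violated.
Only 1 room is available per period — holds.
The Crypto session must be before the Networks session — holds.

No — it violates: The ML session must be before the Chem session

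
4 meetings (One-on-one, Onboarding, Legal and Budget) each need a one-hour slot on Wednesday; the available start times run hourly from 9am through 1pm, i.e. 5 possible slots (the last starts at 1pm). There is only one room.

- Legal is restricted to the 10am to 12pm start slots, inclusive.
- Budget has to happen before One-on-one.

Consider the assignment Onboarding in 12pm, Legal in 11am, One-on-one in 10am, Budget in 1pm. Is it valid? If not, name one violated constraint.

There is only one room — holds.
Budget has to happen before One-on-one — violated.
Legal is restricted to the 10am to 12pm start slots, inclusive — holds.

No — it violates: Budget has to happen before One-on-one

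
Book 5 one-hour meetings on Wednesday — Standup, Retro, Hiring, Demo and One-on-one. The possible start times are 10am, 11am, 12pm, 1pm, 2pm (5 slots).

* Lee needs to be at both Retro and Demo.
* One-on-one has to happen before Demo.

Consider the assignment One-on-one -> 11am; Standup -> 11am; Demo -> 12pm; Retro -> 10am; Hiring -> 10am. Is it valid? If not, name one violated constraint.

Lee needs to be at both Retro and Demo — holds.
One-on-one has to happen before Demo — holds.

Yes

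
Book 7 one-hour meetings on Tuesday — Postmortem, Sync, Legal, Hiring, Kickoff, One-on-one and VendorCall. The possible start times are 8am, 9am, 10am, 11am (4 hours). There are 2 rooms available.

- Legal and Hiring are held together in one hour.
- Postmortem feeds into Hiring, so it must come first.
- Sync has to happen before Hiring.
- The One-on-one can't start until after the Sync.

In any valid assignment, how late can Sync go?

Downstream work caps Sync at 10am.
Sync at 9am is achievable: VendorCall=9am, Sync=9am, Hiring=10am, Legal=10am, Postmortem=8am, One-on-one=11am, Kickoff=8am.
Nothing later works — the capacity limit rule out every hour after 9am.

9am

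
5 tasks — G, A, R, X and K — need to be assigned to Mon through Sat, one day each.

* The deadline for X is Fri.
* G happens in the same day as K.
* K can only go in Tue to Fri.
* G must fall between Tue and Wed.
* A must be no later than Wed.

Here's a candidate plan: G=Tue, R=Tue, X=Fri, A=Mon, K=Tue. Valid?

The deadline for X is Fri — holds.
K can only go in Tue to Fri — holds.
G happens in the same day as K — holds.
G must fall between Tue and Wed — holds.
A must be no later than Wed — holds.

Yes, all constraints hold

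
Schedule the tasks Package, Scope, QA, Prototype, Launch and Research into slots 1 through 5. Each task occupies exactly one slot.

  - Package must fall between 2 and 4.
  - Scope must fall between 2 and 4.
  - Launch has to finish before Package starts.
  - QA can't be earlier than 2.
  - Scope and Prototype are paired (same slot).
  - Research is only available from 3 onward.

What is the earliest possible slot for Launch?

Downstream work caps Launch at 3.
Launch at 1 is achievable: Launch=1; Scope=2; Package=2; QA=2; Research=3; Prototype=2.

1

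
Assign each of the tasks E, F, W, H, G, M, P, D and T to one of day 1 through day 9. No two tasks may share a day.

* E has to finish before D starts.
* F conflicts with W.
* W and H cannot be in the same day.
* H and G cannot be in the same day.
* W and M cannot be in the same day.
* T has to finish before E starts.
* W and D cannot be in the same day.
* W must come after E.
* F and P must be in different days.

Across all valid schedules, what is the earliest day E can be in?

day 2

Precedence pushes E to at least day 2; downstream work caps E at day 8.
E at day 2 is achievable: G in day 7, D in day 4, E in day 2, H in day 6, P in day 9, F in day 5, M in day 8, W in day 3, T in day 1.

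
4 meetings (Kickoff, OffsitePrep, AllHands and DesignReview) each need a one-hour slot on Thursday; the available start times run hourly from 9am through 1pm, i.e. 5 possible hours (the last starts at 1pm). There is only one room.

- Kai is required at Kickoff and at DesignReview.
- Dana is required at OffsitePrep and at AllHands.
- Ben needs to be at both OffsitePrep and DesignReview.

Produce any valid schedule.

AllHands in 11am, Kickoff in 9am, DesignReview in 12pm, OffsitePrep in 10am

Checking: OffsitePrep(10am) != DesignReview(12pm); OffsitePrep(10am) != AllHands(11am); Kickoff(9am) != DesignReview(12pm); max 1 per hour (cap 1).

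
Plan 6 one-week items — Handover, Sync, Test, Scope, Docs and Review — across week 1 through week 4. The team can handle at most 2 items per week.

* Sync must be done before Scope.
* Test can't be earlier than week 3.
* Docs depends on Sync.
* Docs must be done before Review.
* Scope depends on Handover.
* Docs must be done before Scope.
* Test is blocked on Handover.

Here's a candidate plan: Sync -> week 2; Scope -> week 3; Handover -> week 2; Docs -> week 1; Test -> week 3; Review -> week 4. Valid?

No. Docs depends on Sync is not satisfied.

Docs must be done before Scope — holds.
Docs must be done before Review — holds.
The team can handle at most 2 items per week — holds.
Test is blocked on Handover — holds.
Docs depends on Sync — violated.
Sync must be done before Scope — holds.
Scope depends on Handover — holds.
Test can't be earlier than week 3 — holds.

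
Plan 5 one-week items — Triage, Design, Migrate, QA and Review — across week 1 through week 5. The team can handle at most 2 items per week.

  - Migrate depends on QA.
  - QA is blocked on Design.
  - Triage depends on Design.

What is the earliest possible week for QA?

week 2

Precedence pushes QA to at least week 2; downstream work caps QA at week 4.
QA at week 2 is achievable: Design=week 1, Migrate=week 3, Review=week 1, QA=week 2, Triage=week 2.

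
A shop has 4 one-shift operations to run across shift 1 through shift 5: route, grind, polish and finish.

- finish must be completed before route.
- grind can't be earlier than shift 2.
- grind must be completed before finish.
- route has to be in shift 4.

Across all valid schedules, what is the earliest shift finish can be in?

shift 3

Precedence pushes finish to at least shift 3; downstream work caps finish at shift 3.
finish at shift 3 is achievable: route in shift 4; grind in shift 2; finish in shift 3; polish in shift 1.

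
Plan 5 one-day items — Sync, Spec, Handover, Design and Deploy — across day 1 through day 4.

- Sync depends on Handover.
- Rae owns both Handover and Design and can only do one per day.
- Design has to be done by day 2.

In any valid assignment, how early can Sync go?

Precedence pushes Sync to at least day 2.
Sync at day 2 is achievable: Deploy=day 1; Sync=day 2; Spec=day 1; Design=day 2; Handover=day 1.

day 2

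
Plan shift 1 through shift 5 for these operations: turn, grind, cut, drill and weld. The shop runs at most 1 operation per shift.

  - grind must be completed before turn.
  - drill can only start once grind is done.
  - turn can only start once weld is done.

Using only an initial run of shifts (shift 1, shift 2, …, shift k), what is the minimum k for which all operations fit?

The precedence chain requires at least 2 distinct shifts.
With at most 1 per shift and 5 operations, at least 5 shifts are needed.
5 works (last occupied shift: shift 5): for example grind -> shift 1, drill -> shift 4, weld -> shift 2, turn -> shift 3, cut -> shift 5.

5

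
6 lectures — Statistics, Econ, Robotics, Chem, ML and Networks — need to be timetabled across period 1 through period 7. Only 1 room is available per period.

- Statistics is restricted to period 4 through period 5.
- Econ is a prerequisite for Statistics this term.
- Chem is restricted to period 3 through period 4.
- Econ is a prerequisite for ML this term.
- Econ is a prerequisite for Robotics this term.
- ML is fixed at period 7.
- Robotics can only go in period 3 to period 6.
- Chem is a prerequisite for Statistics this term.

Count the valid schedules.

28

Splitting on Statistics: it can be period 4 (8), period 5 (20). Listing each branch's schedules as (Econ, Robotics, Chem, ML, Networks) by period number:
Statistics=period 4: (1,5,3,7,2) (1,5,3,7,6) (1,6,3,7,2) (1,6,3,7,5) (2,5,3,7,1) (2,5,3,7,6) (2,6,3,7,1) (2,6,3,7,5) — 8.
Statistics=period 5: (1,3,4,7,2) (1,3,4,7,6) (1,4,3,7,2) (1,4,3,7,6) (1,6,3,7,2) (1,6,3,7,4) (1,6,4,7,2) (1,6,4,7,3) (2,3,4,7,1) (2,3,4,7,6) (2,4,3,7,1) (2,4,3,7,6) (2,6,3,7,1) (2,6,3,7,4) (2,6,4,7,1) (2,6,4,7,3) (3,6,4,7,1) (3,6,4,7,2) (4,6,3,7,1) (4,6,3,7,2) — 20.
Summing: 8 + 20 = 28.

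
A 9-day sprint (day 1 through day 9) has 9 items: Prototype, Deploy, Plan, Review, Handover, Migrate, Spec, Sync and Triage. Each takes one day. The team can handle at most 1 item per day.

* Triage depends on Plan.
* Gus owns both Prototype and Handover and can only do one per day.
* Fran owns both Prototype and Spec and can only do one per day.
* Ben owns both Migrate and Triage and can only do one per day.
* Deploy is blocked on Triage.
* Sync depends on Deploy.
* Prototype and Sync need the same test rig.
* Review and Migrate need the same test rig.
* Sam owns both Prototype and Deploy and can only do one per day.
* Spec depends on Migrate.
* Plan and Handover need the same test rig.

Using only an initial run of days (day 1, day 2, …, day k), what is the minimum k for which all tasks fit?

The precedence chain requires at least 4 distinct days.
With at most 1 per day and 9 tasks, at least 9 days are needed.
9 works (last occupied day: day 9): for example Triage in day 2, Handover in day 9, Deploy in day 3, Review in day 8, Spec in day 5, Prototype in day 7, Sync in day 6, Plan in day 1, Migrate in day 4.

9 days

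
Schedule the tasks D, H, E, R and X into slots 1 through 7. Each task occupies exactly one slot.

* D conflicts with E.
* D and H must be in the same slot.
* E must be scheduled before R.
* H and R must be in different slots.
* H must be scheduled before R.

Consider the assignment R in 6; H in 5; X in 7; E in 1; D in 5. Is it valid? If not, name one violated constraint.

E must be scheduled before R — holds.
D conflicts with E — holds.
H must be scheduled before R — holds.
H and R must be in different slots — holds.
D and H must be in the same slot — holds.

Yes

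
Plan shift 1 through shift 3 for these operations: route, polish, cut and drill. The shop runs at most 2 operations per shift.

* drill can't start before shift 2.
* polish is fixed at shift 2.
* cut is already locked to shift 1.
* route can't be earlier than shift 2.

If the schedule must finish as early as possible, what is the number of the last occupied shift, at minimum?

With at most 2 per shift and 4 operations, at least 2 shifts are needed.
route can't be placed before shift 2, so the schedule must run through at least shift 2.
Could 2 shifts be enough, i.e. nothing placed later than shift 2? No: route's window within 2 shifts is {shift 2}; polish's window within 2 shifts is {shift 2}; drill's window within 2 shifts is {shift 2}; that puts route, polish and drill all in shift 2 — more than 2 per shift.
So 2 shifts is not enough.
3 works (last occupied shift: shift 3): for example polish -> shift 2, drill -> shift 3, route -> shift 2, cut -> shift 1.

3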